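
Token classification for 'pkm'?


Pattern: letter/underscore followed by alphanumerics, not a keyword
Type: IDENTIFIER


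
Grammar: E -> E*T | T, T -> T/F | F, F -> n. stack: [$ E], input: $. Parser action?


start symbol E on stack, input exhausted
Action: accept


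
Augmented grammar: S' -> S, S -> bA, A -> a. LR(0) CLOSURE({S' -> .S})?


Start: S' -> .S
For each item with dot before a nonterminal B, add B -> .γ for every B-production
Closure: [S' -> .S, S -> .bA]


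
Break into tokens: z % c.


Scan left to right, longest-match per lexeme
Tokens: ID(z), OP(%), ID(c)


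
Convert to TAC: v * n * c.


Break into single-operator statements:
t1 = v * n
t2 = t1 * c


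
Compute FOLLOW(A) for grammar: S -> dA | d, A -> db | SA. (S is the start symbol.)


$ ∈ FOLLOW(S). For each A -> αBβ: add FIRST(β)\{ε} to FOLLOW(B); if β nullable, add FOLLOW(A).
FOLLOW(A) = {$, d}


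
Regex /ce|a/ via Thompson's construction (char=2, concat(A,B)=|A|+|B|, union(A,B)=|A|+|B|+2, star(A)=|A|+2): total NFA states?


Syntax tree has 3 char leaf(s), 1 union(s), 0 star(s)
chars contribute 3×2 = 6; each union adds +2; each star adds +2
Total: 6 + 2 + 0 = 8 states


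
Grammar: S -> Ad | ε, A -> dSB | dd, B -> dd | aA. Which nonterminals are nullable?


A nonterminal is nullable iff some alternative derives ε (directly, or every symbol in it is nullable)
Nullable: {S}


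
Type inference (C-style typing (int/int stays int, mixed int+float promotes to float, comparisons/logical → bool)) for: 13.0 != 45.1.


Operand types: float != float
Rule: comparison yields bool
Result type: bool


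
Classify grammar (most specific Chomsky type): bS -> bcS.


LHS has context (more than one symbol) and |LHS| ≤ |RHS|
Classification: Type 1 (Context-Sensitive)


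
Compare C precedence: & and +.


'+' is additive (level 9); '&' is bitwise AND (level 5)
Higher level binds tighter
'+' has higher precedence than '&'


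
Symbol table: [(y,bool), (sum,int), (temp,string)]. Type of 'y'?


Lookup 'y' → type bool


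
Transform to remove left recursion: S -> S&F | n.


Left-recursive alternatives: S&F; non-recursive: n
Introduce S': S -> nS', S' -> &FS' | ε


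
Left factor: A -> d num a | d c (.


Common prefix: 'd'
Factored: A -> d A', A' -> num a | c (


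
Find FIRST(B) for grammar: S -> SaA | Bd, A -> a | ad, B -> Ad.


Per alternative of B: FIRST(Ad) = {a}
FIRST(B) = {a}


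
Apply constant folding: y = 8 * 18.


8 * 18 = 144 at compile time
Optimized: y = 144


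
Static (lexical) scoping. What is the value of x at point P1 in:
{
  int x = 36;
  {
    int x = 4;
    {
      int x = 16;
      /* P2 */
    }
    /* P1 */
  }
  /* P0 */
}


x declared in the same block as P1
x = 4


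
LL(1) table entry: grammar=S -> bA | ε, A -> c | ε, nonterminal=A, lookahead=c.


For [A, c]: 'c' ∈ FIRST(c)
Entry: A -> c


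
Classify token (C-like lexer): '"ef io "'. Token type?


Pattern: double-quoted sequence
Type: STRING_LITERAL


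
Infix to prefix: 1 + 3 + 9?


left-to-right (same/higher precedence on left): tree is (+ (+ 1 3) 9)
Prefix: + + 1 3 9


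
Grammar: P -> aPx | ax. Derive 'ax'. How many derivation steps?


Derivation: P => ax
Steps: 1


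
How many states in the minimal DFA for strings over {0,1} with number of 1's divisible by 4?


Track (count of 1) mod 4: states 0..3, accept at 0
Minimal DFA: 4 states


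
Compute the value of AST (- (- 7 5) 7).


Evaluate inner: (- 7 5) = 2
Evaluate root: (- 2 7) = -5
Result: -5


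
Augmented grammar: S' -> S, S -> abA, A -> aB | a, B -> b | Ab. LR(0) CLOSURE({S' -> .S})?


Start: S' -> .S
For each item with dot before a nonterminal B, add B -> .γ for every B-production
Closure: [S' -> .S, S -> .abA]


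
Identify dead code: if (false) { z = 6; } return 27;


condition is constant false, so the whole block is unreachable
Dead: 'if (false) { z = 6; }'


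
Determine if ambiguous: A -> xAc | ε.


balanced x^n…c^n: each string has a unique parse
Unambiguous


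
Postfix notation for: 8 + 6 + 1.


Left to right (same or higher precedence on left)
Postfix: 8 6 + 1 +


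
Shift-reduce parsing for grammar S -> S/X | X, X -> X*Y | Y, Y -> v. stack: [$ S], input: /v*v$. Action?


shift '/' to continue S -> S/X
Action: shift


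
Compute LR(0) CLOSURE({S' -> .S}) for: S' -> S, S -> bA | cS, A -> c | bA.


Start: S' -> .S
For each item with dot before a nonterminal B, add B -> .γ for every B-production
Closure: [S' -> .S, S -> .bA, S -> .cS]


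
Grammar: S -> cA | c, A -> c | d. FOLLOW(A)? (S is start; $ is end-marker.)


$ ∈ FOLLOW(S). For each A -> αBβ: add FIRST(β)\{ε} to FOLLOW(B); if β nullable, add FOLLOW(A).
FOLLOW(A) = {$}


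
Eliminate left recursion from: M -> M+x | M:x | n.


Left-recursive alternatives: M+x, M:x; non-recursive: n
Introduce M': M -> nM', M' -> +xM' | :xM' | ε


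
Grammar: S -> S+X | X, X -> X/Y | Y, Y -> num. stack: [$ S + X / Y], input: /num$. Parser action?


handle 'X/Y' on top
Action: reduce (X -> X/Y)


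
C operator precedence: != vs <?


'<' is relational (level 7); '!=' is equality (level 6)
Higher level binds tighter
'<' has higher precedence than '!='


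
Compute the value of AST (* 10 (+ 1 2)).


Evaluate inner: (+ 1 2) = 3
Evaluate root: (* 10 3) = 30
Result: 30


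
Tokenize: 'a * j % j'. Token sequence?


Scan left to right, longest-match per lexeme
Tokens: ID(a), OP(*), ID(j), OP(%), ID(j)


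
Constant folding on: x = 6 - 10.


6 - 10 = -4 at compile time
Optimized: x = -4


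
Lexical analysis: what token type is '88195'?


Pattern: digits only
Type: INTEGER_LITERAL


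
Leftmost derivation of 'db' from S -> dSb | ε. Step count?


Derivation: S => dSb => db
Steps: 2


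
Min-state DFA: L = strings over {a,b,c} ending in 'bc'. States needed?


Track the longest suffix of input matching a prefix of 'bc': 3 classes (prefixes of length 0..2)
Minimal DFA: 3 states


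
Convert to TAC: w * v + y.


Break into single-operator statements:
t1 = w * v
t2 = t1 + y


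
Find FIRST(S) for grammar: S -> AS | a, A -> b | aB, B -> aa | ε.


Per alternative of S: FIRST(AS) = {a, b}; FIRST(a) = {a}
FIRST(S) = {a, b}


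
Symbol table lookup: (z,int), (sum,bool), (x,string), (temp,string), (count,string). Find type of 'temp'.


Lookup 'temp' → type string


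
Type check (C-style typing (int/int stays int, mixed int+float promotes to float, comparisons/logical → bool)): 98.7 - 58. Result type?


Operand types: float - int
Rule: mixed int/float promotes to float; int/int stays int
Result type: float


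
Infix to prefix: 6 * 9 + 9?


left-to-right (same/higher precedence on left): tree is (+ (* 6 9) 9)
Prefix: + * 6 9 9


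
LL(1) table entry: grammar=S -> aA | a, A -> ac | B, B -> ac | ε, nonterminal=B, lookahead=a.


For [B, a]: 'a' ∈ FIRST(ac)
Entry: B -> ac


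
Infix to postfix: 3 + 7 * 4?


* has higher precedence, evaluate 7*4 first
Postfix: 3 7 4 * +


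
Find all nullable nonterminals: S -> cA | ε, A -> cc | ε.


A nonterminal is nullable iff some alternative derives ε (directly, or every symbol in it is nullable)
Nullable: {A, S}


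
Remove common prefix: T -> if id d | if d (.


Common prefix: 'if'
Factored: T -> if T', T' -> id d | d (


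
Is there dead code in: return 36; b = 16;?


statement follows a return and is unreachable
Dead: 'b = 16'


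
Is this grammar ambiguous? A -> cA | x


right-linear, alternatives start with distinct terminals 'c' vs 'x': unique leftmost derivation
Unambiguous


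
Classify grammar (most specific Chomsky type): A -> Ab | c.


Left-linear: every RHS is a terminal or one nonterminal followed by a terminal
Classification: Type 3 (Regular)


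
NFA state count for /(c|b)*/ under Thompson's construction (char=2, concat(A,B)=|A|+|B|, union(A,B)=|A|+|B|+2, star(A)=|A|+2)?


Syntax tree has 2 char leaf(s), 1 union(s), 1 star(s)
chars contribute 2×2 = 4; each union adds +2; each star adds +2
Total: 4 + 2 + 2 = 8 states


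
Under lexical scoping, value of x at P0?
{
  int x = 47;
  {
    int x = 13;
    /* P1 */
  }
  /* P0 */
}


x declared in the same block as P0
x = 47


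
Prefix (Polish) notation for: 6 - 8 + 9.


left-to-right (same/higher precedence on left): tree is (+ (- 6 8) 9)
Prefix: + - 6 8 9


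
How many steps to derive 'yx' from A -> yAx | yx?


Derivation: A => yx
Steps: 1


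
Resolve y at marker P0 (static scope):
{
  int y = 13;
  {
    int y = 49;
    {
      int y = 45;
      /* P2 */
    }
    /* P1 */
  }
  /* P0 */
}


y declared in the same block as P0
y = 13


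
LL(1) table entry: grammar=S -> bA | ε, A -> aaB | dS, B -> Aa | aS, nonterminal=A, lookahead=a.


For [A, a]: 'a' ∈ FIRST(aaB)
Entry: A -> aaB


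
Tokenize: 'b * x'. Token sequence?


Scan left to right, longest-match per lexeme
Tokens: ID(b), OP(*), ID(x)


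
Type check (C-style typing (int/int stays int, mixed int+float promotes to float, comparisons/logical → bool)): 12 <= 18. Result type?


Operand types: int <= int
Rule: comparison yields bool
Result type: bool


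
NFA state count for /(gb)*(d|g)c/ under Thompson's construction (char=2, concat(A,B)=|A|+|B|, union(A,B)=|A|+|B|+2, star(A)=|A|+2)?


Syntax tree has 5 char leaf(s), 1 union(s), 1 star(s)
chars contribute 5×2 = 10; each union adds +2; each star adds +2
Total: 10 + 2 + 2 = 14 states


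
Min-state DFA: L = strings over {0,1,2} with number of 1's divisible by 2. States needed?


Track (count of 1) mod 2: states 0..1, accept at 0
Minimal DFA: 2 states


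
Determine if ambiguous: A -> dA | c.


right-linear, alternatives start with distinct terminals 'd' vs 'c': unique leftmost derivation
Unambiguous


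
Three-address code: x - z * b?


Break into single-operator statements:
t1 = z * b
t2 = x - t1


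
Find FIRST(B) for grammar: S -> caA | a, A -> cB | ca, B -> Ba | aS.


Per alternative of B: FIRST(Ba) = {a}; FIRST(aS) = {a}
FIRST(B) = {a}


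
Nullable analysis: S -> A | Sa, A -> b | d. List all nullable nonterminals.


A nonterminal is nullable iff some alternative derives ε (directly, or every symbol in it is nullable)
Nullable: {}


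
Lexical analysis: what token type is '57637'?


Pattern: digits only
Type: INTEGER_LITERAL


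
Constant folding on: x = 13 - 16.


13 - 16 = -3 at compile time
Optimized: x = -3


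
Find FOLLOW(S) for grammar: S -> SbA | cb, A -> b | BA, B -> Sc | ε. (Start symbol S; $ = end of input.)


$ ∈ FOLLOW(S). For each A -> αBβ: add FIRST(β)\{ε} to FOLLOW(B); if β nullable, add FOLLOW(A).
FOLLOW(S) = {$, b, c}


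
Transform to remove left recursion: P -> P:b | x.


Left-recursive alternatives: P:b; non-recursive: x
Introduce P': P -> xP', P' -> :bP' | ε


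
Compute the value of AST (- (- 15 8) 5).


Evaluate inner: (- 15 8) = 7
Evaluate root: (- 7 5) = 2
Result: 2


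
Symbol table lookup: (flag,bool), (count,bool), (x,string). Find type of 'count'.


Lookup 'count' → type bool


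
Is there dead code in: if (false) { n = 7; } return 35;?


condition is constant false, so the whole block is unreachable
Dead: 'if (false) { n = 7; }'


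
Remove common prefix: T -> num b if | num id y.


Common prefix: 'num'
Factored: T -> num T', T' -> b if | id y


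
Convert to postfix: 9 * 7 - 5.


Left to right (same or higher precedence on left)
Postfix: 9 7 * 5 -


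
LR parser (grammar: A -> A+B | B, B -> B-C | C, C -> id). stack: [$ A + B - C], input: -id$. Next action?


handle 'B-C' on top
Action: reduce (B -> B-C)


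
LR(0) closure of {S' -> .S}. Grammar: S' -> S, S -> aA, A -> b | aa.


Start: S' -> .S
For each item with dot before a nonterminal B, add B -> .γ for every B-production
Closure: [S' -> .S, S -> .aA]


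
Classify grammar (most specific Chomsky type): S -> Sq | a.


Left-linear: every RHS is a terminal or one nonterminal followed by a terminal
Classification: Type 3 (Regular)


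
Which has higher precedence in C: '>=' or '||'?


'>=' is relational (level 7); '||' is logical OR (level 1)
Higher level binds tighter
'>=' has higher precedence than '||'


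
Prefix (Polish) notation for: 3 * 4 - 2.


left-to-right (same/higher precedence on left): tree is (- (* 3 4) 2)
Prefix: - * 3 4 2


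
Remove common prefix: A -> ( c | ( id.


Common prefix: '('
Factored: A -> ( A', A' -> c | id


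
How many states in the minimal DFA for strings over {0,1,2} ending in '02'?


Track the longest suffix of input matching a prefix of '02': 3 classes (prefixes of length 0..2)
Minimal DFA: 3 states


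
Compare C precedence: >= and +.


'+' is additive (level 9); '>=' is relational (level 7)
Higher level binds tighter
'+' has higher precedence than '>='


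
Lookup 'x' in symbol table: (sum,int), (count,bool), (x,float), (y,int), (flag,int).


Lookup 'x' → type float


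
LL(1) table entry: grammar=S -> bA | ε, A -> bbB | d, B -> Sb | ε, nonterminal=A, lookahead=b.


For [A, b]: 'b' ∈ FIRST(bbB)
Entry: A -> bbB


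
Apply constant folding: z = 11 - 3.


11 - 3 = 8 at compile time
Optimized: z = 8


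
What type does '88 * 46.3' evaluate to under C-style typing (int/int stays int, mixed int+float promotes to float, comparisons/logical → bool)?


Operand types: int * float
Rule: mixed int/float promotes to float; int/int stays int
Result type: float


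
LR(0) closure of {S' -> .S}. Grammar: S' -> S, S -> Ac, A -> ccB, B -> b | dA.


Start: S' -> .S
For each item with dot before a nonterminal B, add B -> .γ for every B-production
Closure: [S' -> .S, S -> .Ac, A -> .ccB]


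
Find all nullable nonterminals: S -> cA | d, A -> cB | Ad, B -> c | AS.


A nonterminal is nullable iff some alternative derives ε (directly, or every symbol in it is nullable)
Nullable: {}


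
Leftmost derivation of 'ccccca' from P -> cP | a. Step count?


Derivation: P => cP => ccP => cccP => ccccP => cccccP => ccccca
Steps: 6


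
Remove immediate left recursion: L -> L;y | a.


Left-recursive alternatives: L;y; non-recursive: a
Introduce L': L -> aL', L' -> ;yL' | ε


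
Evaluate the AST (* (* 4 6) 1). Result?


Evaluate inner: (* 4 6) = 24
Evaluate root: (* 24 1) = 24
Result: 24


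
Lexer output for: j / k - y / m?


Scan left to right, longest-match per lexeme
Tokens: ID(j), OP(/), ID(k), OP(-), ID(y), OP(/), ID(m)


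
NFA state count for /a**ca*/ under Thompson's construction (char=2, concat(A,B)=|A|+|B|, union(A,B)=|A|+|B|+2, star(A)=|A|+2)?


Syntax tree has 3 char leaf(s), 0 union(s), 3 star(s)
chars contribute 3×2 = 6; each union adds +2; each star adds +2
Total: 6 + 0 + 6 = 12 states


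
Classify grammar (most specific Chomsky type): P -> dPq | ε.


Single nonterminal LHS, but d^n q^n is not regular
Classification: Type 2 (Context-Free)


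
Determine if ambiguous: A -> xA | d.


right-linear, alternatives start with distinct terminals 'x' vs 'd': unique leftmost derivation
Unambiguous


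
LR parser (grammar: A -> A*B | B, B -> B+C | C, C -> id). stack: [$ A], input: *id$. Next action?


shift '*' to continue A -> A*B
Action: shift


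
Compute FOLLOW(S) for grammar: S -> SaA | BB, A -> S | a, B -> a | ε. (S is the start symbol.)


$ ∈ FOLLOW(S). For each A -> αBβ: add FIRST(β)\{ε} to FOLLOW(B); if β nullable, add FOLLOW(A).
FOLLOW(S) = {$, a}


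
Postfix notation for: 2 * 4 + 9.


Left to right (same or higher precedence on left)
Postfix: 2 4 * 9 +


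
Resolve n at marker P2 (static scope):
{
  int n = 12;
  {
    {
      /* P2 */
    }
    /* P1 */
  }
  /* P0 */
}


P2's block does not declare n; resolves to the enclosing declaration at depth 0
n = 12


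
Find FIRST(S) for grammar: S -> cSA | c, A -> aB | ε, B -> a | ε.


Per alternative of S: FIRST(cSA) = {c}; FIRST(c) = {c}
FIRST(S) = {c}


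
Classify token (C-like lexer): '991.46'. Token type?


Pattern: digits with a decimal point
Type: FLOAT_LITERAL


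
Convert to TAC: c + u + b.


Break into single-operator statements:
t1 = c + u
t2 = t1 + b


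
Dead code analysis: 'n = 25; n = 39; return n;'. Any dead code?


first assignment to n is overwritten before any read
Dead: 'n = 25'


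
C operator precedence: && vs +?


'+' is additive (level 9); '&&' is logical AND (level 2)
Higher level binds tighter
'+' has higher precedence than '&&'


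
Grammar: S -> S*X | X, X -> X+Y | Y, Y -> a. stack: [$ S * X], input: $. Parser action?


handle 'S*X' on top; lookahead ∈ FOLLOW(S) = {*, $}
Action: reduce (S -> S*X)


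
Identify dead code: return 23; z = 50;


statement follows a return and is unreachable
Dead: 'z = 50'


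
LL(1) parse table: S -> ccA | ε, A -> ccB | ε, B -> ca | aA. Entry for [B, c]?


For [B, c]: 'c' ∈ FIRST(ca)
Entry: B -> ca


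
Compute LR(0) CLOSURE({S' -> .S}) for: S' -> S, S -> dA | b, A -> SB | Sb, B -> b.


Start: S' -> .S
For each item with dot before a nonterminal B, add B -> .γ for every B-production
Closure: [S' -> .S, S -> .dA, S -> .b]


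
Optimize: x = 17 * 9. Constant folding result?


17 * 9 = 153 at compile time
Optimized: x = 153


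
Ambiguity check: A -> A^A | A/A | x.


'x^x/x' has two parse trees (no precedence encoded between ^ and /)
Ambiguous


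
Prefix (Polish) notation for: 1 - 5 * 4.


'*' binds tighter: tree is (- 1 (* 5 4))
Prefix: - 1 * 5 4


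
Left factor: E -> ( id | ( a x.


Common prefix: '('
Factored: E -> ( E', E' -> id | a x


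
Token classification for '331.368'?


Pattern: digits with a decimal point
Type: FLOAT_LITERAL


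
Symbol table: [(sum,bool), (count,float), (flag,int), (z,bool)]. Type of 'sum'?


Lookup 'sum' → type bool


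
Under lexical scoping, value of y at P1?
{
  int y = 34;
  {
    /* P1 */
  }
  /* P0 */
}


P1's block does not declare y; resolves to the enclosing declaration at depth 0
y = 34


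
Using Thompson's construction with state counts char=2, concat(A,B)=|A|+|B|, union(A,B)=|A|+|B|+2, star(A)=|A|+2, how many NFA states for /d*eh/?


Syntax tree has 3 char leaf(s), 0 union(s), 1 star(s)
chars contribute 3×2 = 6; each union adds +2; each star adds +2
Total: 6 + 0 + 2 = 8 states


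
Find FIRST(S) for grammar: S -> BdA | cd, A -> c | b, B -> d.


Per alternative of S: FIRST(BdA) = {d}; FIRST(cd) = {c}
FIRST(S) = {c, d}


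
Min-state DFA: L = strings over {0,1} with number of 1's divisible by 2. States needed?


Track (count of 1) mod 2: states 0..1, accept at 0
Minimal DFA: 2 states


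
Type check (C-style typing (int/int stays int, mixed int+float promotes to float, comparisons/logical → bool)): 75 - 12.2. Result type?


Operand types: int - float
Rule: mixed int/float promotes to float; int/int stays int
Result type: float


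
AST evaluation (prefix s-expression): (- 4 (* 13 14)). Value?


Evaluate inner: (* 13 14) = 182
Evaluate root: (- 4 182) = -178
Result: -178


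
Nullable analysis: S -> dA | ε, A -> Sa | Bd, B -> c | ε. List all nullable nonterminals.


A nonterminal is nullable iff some alternative derives ε (directly, or every symbol in it is nullable)
Nullable: {B, S}


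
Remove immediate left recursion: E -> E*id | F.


Left-recursive alternatives: E*id; non-recursive: F
Introduce E': E -> FE', E' -> *idE' | ε


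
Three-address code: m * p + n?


Break into single-operator statements:
t1 = m * p
t2 = t1 + n


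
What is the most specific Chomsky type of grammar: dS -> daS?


LHS has context (more than one symbol) and |LHS| ≤ |RHS|
Classification: Type 1 (Context-Sensitive)


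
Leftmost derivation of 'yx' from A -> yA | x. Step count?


Derivation: A => yA => yx
Steps: 2


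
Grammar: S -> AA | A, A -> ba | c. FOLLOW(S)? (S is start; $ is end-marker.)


$ ∈ FOLLOW(S). For each A -> αBβ: add FIRST(β)\{ε} to FOLLOW(B); if β nullable, add FOLLOW(A).
FOLLOW(S) = {$}


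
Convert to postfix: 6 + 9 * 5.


* has higher precedence, evaluate 9*5 first
Postfix: 6 9 5 * +


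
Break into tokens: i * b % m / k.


Scan left to right, longest-match per lexeme
Tokens: ID(i), OP(*), ID(b), OP(%), ID(m), OP(/), ID(k)


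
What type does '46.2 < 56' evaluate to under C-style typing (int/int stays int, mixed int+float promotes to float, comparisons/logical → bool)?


Operand types: float < int
Rule: comparison yields bool
Result type: bool


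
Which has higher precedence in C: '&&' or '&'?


'&' is bitwise AND (level 5); '&&' is logical AND (level 2)
Higher level binds tighter
'&' has higher precedence than '&&'


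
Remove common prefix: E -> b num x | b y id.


Common prefix: 'b'
Factored: E -> b E', E' -> num x | y id


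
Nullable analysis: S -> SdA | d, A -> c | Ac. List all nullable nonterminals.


A nonterminal is nullable iff some alternative derives ε (directly, or every symbol in it is nullable)
Nullable: {}


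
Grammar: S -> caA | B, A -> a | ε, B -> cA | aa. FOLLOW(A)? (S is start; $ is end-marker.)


$ ∈ FOLLOW(S). For each A -> αBβ: add FIRST(β)\{ε} to FOLLOW(B); if β nullable, add FOLLOW(A).
FOLLOW(A) = {$}


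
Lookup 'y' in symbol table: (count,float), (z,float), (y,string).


Lookup 'y' → type string


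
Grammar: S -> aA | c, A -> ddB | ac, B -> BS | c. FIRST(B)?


Per alternative of B: FIRST(BS) = {c}; FIRST(c) = {c}
FIRST(B) = {c}


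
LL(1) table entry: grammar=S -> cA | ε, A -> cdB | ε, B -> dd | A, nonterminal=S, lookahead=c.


For [S, c]: 'c' ∈ FIRST(cA)
Entry: S -> cA


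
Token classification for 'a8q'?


Pattern: letter/underscore followed by alphanumerics, not a keyword
Type: IDENTIFIER


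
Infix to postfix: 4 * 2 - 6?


Left to right (same or higher precedence on left)
Postfix: 4 2 * 6 -


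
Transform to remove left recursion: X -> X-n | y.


Left-recursive alternatives: X-n; non-recursive: y
Introduce X': X -> yX', X' -> -nX' | ε


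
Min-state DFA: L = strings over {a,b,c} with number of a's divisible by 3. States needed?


Track (count of a) mod 3: states 0..2, accept at 0
Minimal DFA: 3 states


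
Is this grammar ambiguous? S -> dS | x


right-linear, alternatives start with distinct terminals 'd' vs 'x': unique leftmost derivation
Unambiguous


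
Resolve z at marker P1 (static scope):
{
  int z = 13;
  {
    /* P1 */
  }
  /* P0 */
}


P1's block does not declare z; resolves to the enclosing declaration at depth 0
z = 13


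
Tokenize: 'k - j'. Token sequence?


Scan left to right, longest-match per lexeme
Tokens: ID(k), OP(-), ID(j)


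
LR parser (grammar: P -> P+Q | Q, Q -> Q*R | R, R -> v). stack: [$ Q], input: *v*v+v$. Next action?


shift '*' to continue Q -> Q*R
Action: shift


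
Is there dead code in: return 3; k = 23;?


statement follows a return and is unreachable
Dead: 'k = 23'


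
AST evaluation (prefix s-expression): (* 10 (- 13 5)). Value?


Evaluate inner: (- 13 5) = 8
Evaluate root: (* 10 8) = 80
Result: 80


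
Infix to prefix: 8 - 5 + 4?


left-to-right (same/higher precedence on left): tree is (+ (- 8 5) 4)
Prefix: + - 8 5 4


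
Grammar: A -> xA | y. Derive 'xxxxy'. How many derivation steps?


Derivation: A => xA => xxA => xxxA => xxxxA => xxxxy
Steps: 5


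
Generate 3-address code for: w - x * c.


Break into single-operator statements:
t1 = x * c
t2 = w - t1


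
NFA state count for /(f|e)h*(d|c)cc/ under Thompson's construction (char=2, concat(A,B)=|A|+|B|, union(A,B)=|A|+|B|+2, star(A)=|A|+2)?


Syntax tree has 7 char leaf(s), 2 union(s), 1 star(s)
chars contribute 7×2 = 14; each union adds +2; each star adds +2
Total: 14 + 4 + 2 = 20 states


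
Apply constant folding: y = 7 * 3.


7 * 3 = 21 at compile time
Optimized: y = 21


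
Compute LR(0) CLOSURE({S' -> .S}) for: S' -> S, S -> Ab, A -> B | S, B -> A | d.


Start: S' -> .S
For each item with dot before a nonterminal B, add B -> .γ for every B-production
Closure: [S' -> .S, S -> .Ab, A -> .B, A -> .S, B -> .A, B -> .d]


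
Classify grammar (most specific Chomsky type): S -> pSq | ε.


Single nonterminal LHS, but p^n q^n is not regular
Classification: Type 2 (Context-Free)


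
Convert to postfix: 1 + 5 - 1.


Left to right (same or higher precedence on left)
Postfix: 1 5 + 1 -


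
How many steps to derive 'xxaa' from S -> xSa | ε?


Derivation: S => xSa => xxSaa => xxaa
Steps: 3


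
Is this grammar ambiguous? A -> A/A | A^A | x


'x/x^x' has two parse trees (no precedence encoded between / and ^)
Ambiguous


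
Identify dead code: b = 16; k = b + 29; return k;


b is read by k's definition; k is returned
No dead code


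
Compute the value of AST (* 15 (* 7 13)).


Evaluate inner: (* 7 13) = 91
Evaluate root: (* 15 91) = 1365
Result: 1365


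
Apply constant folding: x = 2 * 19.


2 * 19 = 38 at compile time
Optimized: x = 38


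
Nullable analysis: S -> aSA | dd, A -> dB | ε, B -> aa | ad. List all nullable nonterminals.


A nonterminal is nullable iff some alternative derives ε (directly, or every symbol in it is nullable)
Nullable: {A}


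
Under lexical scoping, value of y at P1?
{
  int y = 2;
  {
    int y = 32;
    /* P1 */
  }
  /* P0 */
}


y declared in the same block as P1
y = 32


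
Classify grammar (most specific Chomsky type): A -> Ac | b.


Left-linear: every RHS is a terminal or one nonterminal followed by a terminal
Classification: Type 3 (Regular)


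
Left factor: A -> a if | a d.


Common prefix: 'a'
Factored: A -> a A', A' -> if | d


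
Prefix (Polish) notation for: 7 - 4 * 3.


'*' binds tighter: tree is (- 7 (* 4 3))
Prefix: - 7 * 4 3


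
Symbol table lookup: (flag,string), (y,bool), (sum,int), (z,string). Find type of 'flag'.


Lookup 'flag' → type string


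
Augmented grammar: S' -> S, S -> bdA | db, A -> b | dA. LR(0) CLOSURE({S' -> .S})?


Start: S' -> .S
For each item with dot before a nonterminal B, add B -> .γ for every B-production
Closure: [S' -> .S, S -> .bdA, S -> .db]


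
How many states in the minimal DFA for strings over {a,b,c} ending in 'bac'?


Track the longest suffix of input matching a prefix of 'bac': 4 classes (prefixes of length 0..3)
Minimal DFA: 4 states


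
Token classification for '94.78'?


Pattern: digits with a decimal point
Type: FLOAT_LITERAL


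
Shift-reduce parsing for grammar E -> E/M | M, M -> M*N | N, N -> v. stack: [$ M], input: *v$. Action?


shift '*' to continue M -> M*N
Action: shift


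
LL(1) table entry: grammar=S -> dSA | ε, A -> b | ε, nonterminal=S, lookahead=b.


For [S, b]: ε is nullable and 'b' ∈ FOLLOW(S)
Entry: S -> ε


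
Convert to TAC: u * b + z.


Break into single-operator statements:
t1 = u * b
t2 = t1 + z


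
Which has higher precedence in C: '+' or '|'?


'+' is additive (level 9); '|' is bitwise OR (level 3)
Higher level binds tighter
'+' has higher precedence than '|'


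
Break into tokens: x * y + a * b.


Scan left to right, longest-match per lexeme
Tokens: ID(x), OP(*), ID(y), OP(+), ID(a), OP(*), ID(b)


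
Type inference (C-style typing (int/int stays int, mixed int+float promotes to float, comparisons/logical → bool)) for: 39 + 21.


Operand types: int + int
Rule: mixed int/float promotes to float; int/int stays int
Result type: int


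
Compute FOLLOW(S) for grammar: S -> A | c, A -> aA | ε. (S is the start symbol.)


$ ∈ FOLLOW(S). For each A -> αBβ: add FIRST(β)\{ε} to FOLLOW(B); if β nullable, add FOLLOW(A).
FOLLOW(S) = {$}


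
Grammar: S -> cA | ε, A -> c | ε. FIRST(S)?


Per alternative of S: FIRST(cA) = {c}; FIRST(ε) = {ε}
FIRST(S) = {c, ε}


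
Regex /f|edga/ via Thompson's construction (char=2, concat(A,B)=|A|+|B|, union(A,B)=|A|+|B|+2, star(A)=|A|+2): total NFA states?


Syntax tree has 5 char leaf(s), 1 union(s), 0 star(s)
chars contribute 5×2 = 10; each union adds +2; each star adds +2
Total: 10 + 2 + 0 = 12 states


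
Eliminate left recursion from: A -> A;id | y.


Left-recursive alternatives: A;id; non-recursive: y
Introduce A': A -> yA', A' -> ;idA' | ε


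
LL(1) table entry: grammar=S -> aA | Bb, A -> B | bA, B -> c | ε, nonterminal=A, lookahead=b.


For [A, b]: 'b' ∈ FIRST(bA)
Entry: A -> bA


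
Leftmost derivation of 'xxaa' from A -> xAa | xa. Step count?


Derivation: A => xAa => xxaa
Steps: 2


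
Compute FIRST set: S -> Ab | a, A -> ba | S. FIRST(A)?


Per alternative of A: FIRST(ba) = {b}; FIRST(S) = {a, b}
FIRST(A) = {a, b}


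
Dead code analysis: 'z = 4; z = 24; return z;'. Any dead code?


first assignment to z is overwritten before any read
Dead: 'z = 4'


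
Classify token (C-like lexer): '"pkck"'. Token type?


Pattern: double-quoted sequence
Type: STRING_LITERAL


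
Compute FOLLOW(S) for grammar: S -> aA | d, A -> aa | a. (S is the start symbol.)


$ ∈ FOLLOW(S). For each A -> αBβ: add FIRST(β)\{ε} to FOLLOW(B); if β nullable, add FOLLOW(A).
FOLLOW(S) = {$}


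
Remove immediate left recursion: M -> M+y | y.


Left-recursive alternatives: M+y; non-recursive: y
Introduce M': M -> yM', M' -> +yM' | ε


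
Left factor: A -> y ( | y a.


Common prefix: 'y'
Factored: A -> y A', A' -> ( | a


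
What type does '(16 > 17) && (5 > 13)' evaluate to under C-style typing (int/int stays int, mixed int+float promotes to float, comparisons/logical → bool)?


Operand types: bool && bool
Rule: logical operators take bool operands and yield bool
Result type: bool


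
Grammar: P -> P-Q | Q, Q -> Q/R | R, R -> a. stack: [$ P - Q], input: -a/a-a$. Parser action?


handle 'P-Q' on top; lookahead ∈ FOLLOW(P) = {-, $}
Action: reduce (P -> P-Q)


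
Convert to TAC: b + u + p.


Break into single-operator statements:
t1 = b + u
t2 = t1 + p


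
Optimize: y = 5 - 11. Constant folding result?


5 - 11 = -6 at compile time
Optimized: y = -6


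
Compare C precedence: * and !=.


'*' is multiplicative (level 10); '!=' is equality (level 6)
Higher level binds tighter
'*' has higher precedence than '!='


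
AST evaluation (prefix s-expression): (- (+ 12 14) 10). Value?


Evaluate inner: (+ 12 14) = 26
Evaluate root: (- 26 10) = 16
Result: 16


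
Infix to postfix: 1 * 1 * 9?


Left to right (same or higher precedence on left)
Postfix: 1 1 * 9 *


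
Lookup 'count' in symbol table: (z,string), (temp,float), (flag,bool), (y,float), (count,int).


Lookup 'count' → type int


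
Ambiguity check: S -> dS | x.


right-linear, alternatives start with distinct terminals 'd' vs 'x': unique leftmost derivation
Unambiguous


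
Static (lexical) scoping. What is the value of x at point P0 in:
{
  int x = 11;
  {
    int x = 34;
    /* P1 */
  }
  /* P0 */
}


x declared in the same block as P0
x = 11


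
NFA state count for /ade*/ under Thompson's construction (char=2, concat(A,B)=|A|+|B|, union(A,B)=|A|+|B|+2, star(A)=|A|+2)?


Syntax tree has 3 char leaf(s), 0 union(s), 1 star(s)
chars contribute 3×2 = 6; each union adds +2; each star adds +2
Total: 6 + 0 + 2 = 8 states


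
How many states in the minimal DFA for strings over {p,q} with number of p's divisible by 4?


Track (count of p) mod 4: states 0..3, accept at 0
Minimal DFA: 4 states


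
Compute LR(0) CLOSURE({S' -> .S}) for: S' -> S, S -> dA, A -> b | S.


Start: S' -> .S
For each item with dot before a nonterminal B, add B -> .γ for every B-production
Closure: [S' -> .S, S -> .dA]


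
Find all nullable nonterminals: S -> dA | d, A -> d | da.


A nonterminal is nullable iff some alternative derives ε (directly, or every symbol in it is nullable)
Nullable: {}


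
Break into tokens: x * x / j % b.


Scan left to right, longest-match per lexeme
Tokens: ID(x), OP(*), ID(x), OP(/), ID(j), OP(%), ID(b)


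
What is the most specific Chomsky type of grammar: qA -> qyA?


LHS has context (more than one symbol) and |LHS| ≤ |RHS|
Classification: Type 1 (Context-Sensitive)


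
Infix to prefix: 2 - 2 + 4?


left-to-right (same/higher precedence on left): tree is (+ (- 2 2) 4)
Prefix: + - 2 2 4


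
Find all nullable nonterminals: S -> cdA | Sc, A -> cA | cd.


A nonterminal is nullable iff some alternative derives ε (directly, or every symbol in it is nullable)
Nullable: {}


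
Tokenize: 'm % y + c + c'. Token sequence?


Scan left to right, longest-match per lexeme
Tokens: ID(m), OP(%), ID(y), OP(+), ID(c), OP(+), ID(c)


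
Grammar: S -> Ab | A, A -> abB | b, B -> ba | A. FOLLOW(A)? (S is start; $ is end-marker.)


$ ∈ FOLLOW(S). For each A -> αBβ: add FIRST(β)\{ε} to FOLLOW(B); if β nullable, add FOLLOW(A).
FOLLOW(A) = {$, b}


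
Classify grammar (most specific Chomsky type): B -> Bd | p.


Left-linear: every RHS is a terminal or one nonterminal followed by a terminal
Classification: Type 3 (Regular)


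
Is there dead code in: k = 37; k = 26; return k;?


first assignment to k is overwritten before any read
Dead: 'k = 37'


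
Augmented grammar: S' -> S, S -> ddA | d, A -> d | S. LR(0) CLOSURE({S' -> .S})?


Start: S' -> .S
For each item with dot before a nonterminal B, add B -> .γ for every B-production
Closure: [S' -> .S, S -> .ddA, S -> .d]


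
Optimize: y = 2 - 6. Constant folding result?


2 - 6 = -4 at compile time
Optimized: y = -4


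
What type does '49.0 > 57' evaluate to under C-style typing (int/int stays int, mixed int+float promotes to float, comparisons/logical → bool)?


Operand types: float > int
Rule: comparison yields bool
Result type: bool


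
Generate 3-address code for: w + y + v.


Break into single-operator statements:
t1 = w + y
t2 = t1 + v


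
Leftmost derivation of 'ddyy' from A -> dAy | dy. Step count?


Derivation: A => dAy => ddyy
Steps: 2


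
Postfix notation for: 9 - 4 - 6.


Left to right (same or higher precedence on left)
Postfix: 9 4 - 6 -


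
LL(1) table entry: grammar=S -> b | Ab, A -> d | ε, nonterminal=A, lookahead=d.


For [A, d]: 'd' ∈ FIRST(d)
Entry: A -> d


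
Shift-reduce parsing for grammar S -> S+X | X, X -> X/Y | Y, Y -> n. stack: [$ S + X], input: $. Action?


handle 'S+X' on top; lookahead ∈ FOLLOW(S) = {+, $}
Action: reduce (S -> S+X)


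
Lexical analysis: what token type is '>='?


Pattern: operator symbol
Type: OPERATOR


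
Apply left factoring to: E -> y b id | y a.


Common prefix: 'y'
Factored: E -> y E', E' -> b id | a


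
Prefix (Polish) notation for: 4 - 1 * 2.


'*' binds tighter: tree is (- 4 (* 1 2))
Prefix: - 4 * 1 2


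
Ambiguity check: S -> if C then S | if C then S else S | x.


dangling else: 'if C then if C then x else x' parses two ways
Ambiguous


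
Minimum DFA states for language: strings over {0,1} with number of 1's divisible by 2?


Track (count of 1) mod 2: states 0..1, accept at 0
Minimal DFA: 2 states


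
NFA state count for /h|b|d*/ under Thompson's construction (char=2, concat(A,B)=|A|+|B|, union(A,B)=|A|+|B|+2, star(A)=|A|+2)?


Syntax tree has 3 char leaf(s), 2 union(s), 1 star(s)
chars contribute 3×2 = 6; each union adds +2; each star adds +2
Total: 6 + 4 + 2 = 12 states


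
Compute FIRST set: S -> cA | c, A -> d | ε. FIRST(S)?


Per alternative of S: FIRST(cA) = {c}; FIRST(c) = {c}
FIRST(S) = {c}


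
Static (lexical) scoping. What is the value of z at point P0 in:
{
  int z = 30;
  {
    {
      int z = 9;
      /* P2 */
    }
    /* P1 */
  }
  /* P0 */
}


z declared in the same block as P0
z = 30


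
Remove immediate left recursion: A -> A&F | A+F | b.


Left-recursive alternatives: A&F, A+F; non-recursive: b
Introduce A': A -> bA', A' -> &FA' | +FA' | ε


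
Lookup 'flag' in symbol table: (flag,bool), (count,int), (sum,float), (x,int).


Lookup 'flag' → type bool


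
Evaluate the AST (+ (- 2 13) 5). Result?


Evaluate inner: (- 2 13) = -11
Evaluate root: (+ -11 5) = -6
Result: -6


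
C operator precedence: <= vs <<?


'<<' is shift (level 8); '<=' is relational (level 7)
Higher level binds tighter
'<<' has higher precedence than '<='


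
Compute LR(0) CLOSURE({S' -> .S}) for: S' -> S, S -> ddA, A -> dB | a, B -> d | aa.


Start: S' -> .S
For each item with dot before a nonterminal B, add B -> .γ for every B-production
Closure: [S' -> .S, S -> .ddA]


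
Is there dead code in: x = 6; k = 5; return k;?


x is assigned but never read
Dead: 'x = 6'


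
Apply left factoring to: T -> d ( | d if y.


Common prefix: 'd'
Factored: T -> d T', T' -> ( | if y


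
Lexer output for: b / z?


Scan left to right, longest-match per lexeme
Tokens: ID(b), OP(/), ID(z)


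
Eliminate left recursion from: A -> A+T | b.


Left-recursive alternatives: A+T; non-recursive: b
Introduce A': A -> bA', A' -> +TA' | ε


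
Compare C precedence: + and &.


'+' is additive (level 9); '&' is bitwise AND (level 5)
Higher level binds tighter
'+' has higher precedence than '&'


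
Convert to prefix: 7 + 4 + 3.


left-to-right (same/higher precedence on left): tree is (+ (+ 7 4) 3)
Prefix: + + 7 4 3


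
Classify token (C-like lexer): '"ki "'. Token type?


Pattern: double-quoted sequence
Type: STRING_LITERAL


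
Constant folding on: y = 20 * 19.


20 * 19 = 380 at compile time
Optimized: y = 380


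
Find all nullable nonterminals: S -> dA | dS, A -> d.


A nonterminal is nullable iff some alternative derives ε (directly, or every symbol in it is nullable)
Nullable: {}


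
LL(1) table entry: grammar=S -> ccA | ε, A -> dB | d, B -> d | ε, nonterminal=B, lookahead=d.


For [B, d]: 'd' ∈ FIRST(d)
Entry: B -> d


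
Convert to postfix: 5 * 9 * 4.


Left to right (same or higher precedence on left)
Postfix: 5 9 * 4 *


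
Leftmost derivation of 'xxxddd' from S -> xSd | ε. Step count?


Derivation: S => xSd => xxSdd => xxxSddd => xxxddd
Steps: 4


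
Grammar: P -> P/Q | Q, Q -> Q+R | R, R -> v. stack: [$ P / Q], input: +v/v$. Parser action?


'+' can extend Q; shift to build Q -> Q+R
Action: shift


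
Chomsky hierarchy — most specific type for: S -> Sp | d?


Left-linear: every RHS is a terminal or one nonterminal followed by a terminal
Classification: Type 3 (Regular)


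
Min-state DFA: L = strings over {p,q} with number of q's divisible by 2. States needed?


Track (count of q) mod 2: states 0..1, accept at 0
Minimal DFA: 2 states


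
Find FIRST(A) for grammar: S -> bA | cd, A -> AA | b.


Per alternative of A: FIRST(AA) = {b}; FIRST(b) = {b}
FIRST(A) = {b}


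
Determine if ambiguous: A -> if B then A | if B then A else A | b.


dangling else: 'if B then if B then b else b' parses two ways
Ambiguous


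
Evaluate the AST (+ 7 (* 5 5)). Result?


Evaluate inner: (* 5 5) = 25
Evaluate root: (+ 7 25) = 32
Result: 32


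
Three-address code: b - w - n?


Break into single-operator statements:
t1 = b - w
t2 = t1 - n
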